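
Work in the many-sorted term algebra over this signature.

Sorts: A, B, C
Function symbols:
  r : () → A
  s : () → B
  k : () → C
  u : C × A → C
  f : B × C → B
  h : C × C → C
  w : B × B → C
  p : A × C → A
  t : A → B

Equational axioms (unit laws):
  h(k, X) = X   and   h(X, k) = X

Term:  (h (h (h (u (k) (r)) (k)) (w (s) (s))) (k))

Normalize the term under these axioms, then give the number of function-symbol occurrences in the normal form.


size = 7

1. (h (h (h (u (k) (r)) (k)) (w (s) (s))) (k))  →  (h (h (u (k) (r)) (k)) (w (s) (s)))
2. (h (h (u (k) (r)) (k)) (w (s) (s)))  →  (h (u (k) (r)) (w (s) (s)))
normal form: (h (u (k) (r)) (w (s) (s)))


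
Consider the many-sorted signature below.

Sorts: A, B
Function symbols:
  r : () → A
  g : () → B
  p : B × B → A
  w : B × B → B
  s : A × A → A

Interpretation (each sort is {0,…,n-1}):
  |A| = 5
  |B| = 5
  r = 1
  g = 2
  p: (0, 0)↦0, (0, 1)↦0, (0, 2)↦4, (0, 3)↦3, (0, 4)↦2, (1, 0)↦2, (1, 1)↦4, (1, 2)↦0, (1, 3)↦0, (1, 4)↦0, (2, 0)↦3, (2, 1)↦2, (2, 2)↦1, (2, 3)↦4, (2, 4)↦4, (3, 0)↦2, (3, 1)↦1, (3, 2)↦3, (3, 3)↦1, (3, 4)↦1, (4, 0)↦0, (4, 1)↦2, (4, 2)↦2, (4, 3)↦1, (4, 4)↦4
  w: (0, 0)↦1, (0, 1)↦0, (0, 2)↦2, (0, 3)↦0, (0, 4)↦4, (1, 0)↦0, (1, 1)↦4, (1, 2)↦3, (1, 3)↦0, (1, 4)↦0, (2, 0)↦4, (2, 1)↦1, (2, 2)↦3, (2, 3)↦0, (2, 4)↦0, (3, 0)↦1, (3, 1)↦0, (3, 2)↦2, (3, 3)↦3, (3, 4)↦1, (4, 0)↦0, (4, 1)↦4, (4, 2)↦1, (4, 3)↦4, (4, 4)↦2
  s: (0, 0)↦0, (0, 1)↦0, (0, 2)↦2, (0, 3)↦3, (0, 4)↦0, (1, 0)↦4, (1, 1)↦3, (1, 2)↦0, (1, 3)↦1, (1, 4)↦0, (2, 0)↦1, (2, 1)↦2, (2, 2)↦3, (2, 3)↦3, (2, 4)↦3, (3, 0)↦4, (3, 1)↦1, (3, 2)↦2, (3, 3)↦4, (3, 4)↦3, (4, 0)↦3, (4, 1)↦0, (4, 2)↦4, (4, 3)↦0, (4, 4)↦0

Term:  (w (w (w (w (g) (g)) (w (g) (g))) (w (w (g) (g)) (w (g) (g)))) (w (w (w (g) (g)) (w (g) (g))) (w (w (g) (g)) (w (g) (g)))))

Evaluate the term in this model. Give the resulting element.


value = 3

  g = 2
  g = 2
  (w (g) (g)) = w(2, 2) = 3
  g = 2
  g = 2
  (w (g) (g)) = w(2, 2) = 3
  (w (w (g) (g)) (w (g) (g))) = w(3, 3) = 3
  g = 2
  g = 2
  (w (g) (g)) = w(2, 2) = 3
  g = 2
  g = 2
  (w (g) (g)) = w(2, 2) = 3
  (w (w (g) (g)) (w (g) (g))) = w(3, 3) = 3
  (w (w (w (g) (g)) (w (g) (g))) (w (w (g) (g)) (w (g) (g)))) = w(3, 3) = 3
  g = 2
  g = 2
  (w (g) (g)) = w(2, 2) = 3
  g = 2
  g = 2
  (w (g) (g)) = w(2, 2) = 3
  (w (w (g) (g)) (w (g) (g))) = w(3, 3) = 3
  g = 2
  g = 2
  (w (g) (g)) = w(2, 2) = 3
  g = 2
  g = 2
  (w (g) (g)) = w(2, 2) = 3
  (w (w (g) (g)) (w (g) (g))) = w(3, 3) = 3
  (w (w (w (g) (g)) (w (g) (g))) (w (w (g) (g)) (w (g) (g)))) = w(3, 3) = 3
  (w (w (w (w (g) (g)) (w (g) (g))) (w (w (g) (g)) (w (g) (g)))) (w (w (w (g) (g)) (w (g) (g))) (w (w (g) (g)) (w (g) (g))))) = w(3, 3) = 3


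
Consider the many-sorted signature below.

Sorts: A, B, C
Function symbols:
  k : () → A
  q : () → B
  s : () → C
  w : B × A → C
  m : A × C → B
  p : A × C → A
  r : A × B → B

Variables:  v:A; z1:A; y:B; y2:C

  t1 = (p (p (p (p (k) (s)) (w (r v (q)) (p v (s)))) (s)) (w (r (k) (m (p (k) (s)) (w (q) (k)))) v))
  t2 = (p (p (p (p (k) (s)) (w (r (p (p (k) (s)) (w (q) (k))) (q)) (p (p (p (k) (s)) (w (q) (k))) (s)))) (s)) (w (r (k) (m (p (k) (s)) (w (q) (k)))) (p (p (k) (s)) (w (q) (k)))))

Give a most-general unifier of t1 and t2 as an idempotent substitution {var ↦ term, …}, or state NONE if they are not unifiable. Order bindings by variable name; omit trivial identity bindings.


{v ↦ (p (p (k) (s)) (w (q) (k)))}


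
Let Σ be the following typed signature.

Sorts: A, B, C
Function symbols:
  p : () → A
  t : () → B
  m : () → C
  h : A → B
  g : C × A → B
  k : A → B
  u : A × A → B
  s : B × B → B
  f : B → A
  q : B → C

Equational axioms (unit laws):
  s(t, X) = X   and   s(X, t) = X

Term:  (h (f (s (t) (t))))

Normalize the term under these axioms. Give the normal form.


1. (h (f (s (t) (t))))  →  (h (f (t)))

normal form = (h (f (t)))


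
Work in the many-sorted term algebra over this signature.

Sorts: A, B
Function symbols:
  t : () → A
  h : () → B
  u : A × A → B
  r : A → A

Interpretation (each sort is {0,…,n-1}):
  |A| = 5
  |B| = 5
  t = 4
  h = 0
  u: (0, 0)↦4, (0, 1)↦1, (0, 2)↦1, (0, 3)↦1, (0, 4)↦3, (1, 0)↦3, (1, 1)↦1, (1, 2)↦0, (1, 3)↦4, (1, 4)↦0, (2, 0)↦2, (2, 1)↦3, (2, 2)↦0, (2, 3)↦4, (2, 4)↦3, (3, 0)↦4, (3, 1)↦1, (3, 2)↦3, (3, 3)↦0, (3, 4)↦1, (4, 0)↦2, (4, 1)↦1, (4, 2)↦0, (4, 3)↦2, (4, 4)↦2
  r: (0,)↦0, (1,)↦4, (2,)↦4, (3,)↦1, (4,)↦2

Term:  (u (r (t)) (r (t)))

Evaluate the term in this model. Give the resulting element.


value = 0

  t = 4
  (r (t)) = r(4,) = 2
  t = 4
  (r (t)) = r(4,) = 2
  (u (r (t)) (r (t))) = u(2, 2) = 0


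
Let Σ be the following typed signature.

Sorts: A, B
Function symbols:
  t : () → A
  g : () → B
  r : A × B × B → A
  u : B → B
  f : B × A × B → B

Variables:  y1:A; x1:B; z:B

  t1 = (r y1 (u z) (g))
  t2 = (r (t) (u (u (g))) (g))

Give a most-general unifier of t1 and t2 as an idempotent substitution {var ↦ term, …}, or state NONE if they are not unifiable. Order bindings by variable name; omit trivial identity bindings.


{y1 ↦ (t), z ↦ (u (g))}


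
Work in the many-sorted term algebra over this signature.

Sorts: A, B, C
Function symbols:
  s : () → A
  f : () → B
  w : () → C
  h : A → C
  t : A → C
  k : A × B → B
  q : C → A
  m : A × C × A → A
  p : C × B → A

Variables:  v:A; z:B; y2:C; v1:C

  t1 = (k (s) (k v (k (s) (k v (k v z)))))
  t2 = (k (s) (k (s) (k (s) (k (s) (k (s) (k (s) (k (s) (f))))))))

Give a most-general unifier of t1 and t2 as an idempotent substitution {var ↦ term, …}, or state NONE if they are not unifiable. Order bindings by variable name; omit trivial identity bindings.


{v ↦ (s), z ↦ (k (s) (k (s) (f)))}


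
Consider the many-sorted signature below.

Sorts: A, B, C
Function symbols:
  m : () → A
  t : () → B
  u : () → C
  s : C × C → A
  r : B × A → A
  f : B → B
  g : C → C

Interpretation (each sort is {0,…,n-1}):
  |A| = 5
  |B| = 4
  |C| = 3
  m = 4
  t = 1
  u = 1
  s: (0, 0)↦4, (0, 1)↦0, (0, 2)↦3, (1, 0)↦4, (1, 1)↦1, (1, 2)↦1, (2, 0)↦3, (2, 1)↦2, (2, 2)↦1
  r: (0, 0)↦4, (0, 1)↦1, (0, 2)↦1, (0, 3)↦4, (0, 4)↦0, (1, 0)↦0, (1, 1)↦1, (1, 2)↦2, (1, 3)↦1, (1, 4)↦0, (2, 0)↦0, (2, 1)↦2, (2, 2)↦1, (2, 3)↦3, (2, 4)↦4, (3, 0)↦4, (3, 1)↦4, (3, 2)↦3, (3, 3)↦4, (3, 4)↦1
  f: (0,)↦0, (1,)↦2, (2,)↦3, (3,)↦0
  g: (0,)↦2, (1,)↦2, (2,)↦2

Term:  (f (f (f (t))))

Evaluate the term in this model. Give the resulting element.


value = 0

  t = 1
  (f (t)) = f(1,) = 2
  (f (f (t))) = f(2,) = 3
  (f (f (f (t)))) = f(3,) = 0


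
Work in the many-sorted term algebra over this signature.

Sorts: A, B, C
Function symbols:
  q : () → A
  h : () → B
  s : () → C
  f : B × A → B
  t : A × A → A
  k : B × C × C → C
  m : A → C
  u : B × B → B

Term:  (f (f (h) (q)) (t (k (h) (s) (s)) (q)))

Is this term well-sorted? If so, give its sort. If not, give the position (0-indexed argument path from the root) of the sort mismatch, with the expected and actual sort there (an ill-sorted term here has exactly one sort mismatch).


    (h) : B
    (q) : A
  (f (h) (q)) : B
      (h) : B
      (s) : C
      (s) : C
    (k (h) (s) (s)) : C
    (q) : A
  (t (k (h) (s) (s)) (q)) : ✗ arg 0 at [1, 0] has sort C, expected A

ill-sorted at position [1, 0]: expected A, got C


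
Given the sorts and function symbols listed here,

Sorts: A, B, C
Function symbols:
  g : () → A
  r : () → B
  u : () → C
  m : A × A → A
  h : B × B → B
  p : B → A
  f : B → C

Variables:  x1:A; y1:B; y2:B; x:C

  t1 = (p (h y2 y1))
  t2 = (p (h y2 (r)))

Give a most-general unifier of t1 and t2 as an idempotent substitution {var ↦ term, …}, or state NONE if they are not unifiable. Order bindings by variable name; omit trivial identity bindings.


{y1 ↦ (r)}


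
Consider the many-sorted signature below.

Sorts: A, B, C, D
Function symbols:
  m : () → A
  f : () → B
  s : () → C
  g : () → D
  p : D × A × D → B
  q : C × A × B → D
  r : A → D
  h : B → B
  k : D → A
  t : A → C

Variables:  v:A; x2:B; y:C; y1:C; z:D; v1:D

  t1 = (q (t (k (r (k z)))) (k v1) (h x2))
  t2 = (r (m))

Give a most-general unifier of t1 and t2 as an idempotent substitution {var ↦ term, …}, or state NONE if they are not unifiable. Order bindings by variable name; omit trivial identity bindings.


head clash or occurs-check failure — not unifiable

NONE (not unifiable)


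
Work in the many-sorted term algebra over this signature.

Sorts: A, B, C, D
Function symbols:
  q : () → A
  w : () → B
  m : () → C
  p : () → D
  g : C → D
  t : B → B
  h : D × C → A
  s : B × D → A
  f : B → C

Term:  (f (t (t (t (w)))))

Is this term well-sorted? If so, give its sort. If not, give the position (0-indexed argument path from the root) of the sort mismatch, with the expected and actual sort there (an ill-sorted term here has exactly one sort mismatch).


        (w) : B
      (t (w)) : B
    (t (t (w))) : B
  (t (t (t (w)))) : B
(f (t (t (t (w))))) : C

well-sorted; sort = C


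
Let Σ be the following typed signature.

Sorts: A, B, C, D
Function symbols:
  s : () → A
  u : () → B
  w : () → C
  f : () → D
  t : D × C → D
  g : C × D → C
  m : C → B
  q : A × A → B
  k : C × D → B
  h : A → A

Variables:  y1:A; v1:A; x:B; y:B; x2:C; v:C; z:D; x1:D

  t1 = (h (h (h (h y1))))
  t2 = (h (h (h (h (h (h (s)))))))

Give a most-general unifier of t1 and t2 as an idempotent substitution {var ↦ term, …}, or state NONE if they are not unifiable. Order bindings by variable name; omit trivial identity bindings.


{y1 ↦ (h (h (s)))}


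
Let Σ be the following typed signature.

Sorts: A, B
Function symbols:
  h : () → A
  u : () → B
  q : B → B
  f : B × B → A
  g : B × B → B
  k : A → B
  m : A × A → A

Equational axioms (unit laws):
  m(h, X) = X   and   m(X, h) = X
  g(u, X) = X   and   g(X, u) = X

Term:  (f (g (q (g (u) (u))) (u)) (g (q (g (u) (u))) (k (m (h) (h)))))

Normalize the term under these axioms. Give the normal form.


1. (f (g (q (g (u) (u))) (u)) (g (q (g (u) (u))) (k (m (h) (h)))))  →  (f (q (g (u) (u))) (g (q (g (u) (u))) (k (m (h) (h)))))
2. (f (q (g (u) (u))) (g (q (g (u) (u))) (k (m (h) (h)))))  →  (f (q (u)) (g (q (g (u) (u))) (k (m (h) (h)))))
3. (f (q (u)) (g (q (g (u) (u))) (k (m (h) (h)))))  →  (f (q (u)) (g (q (u)) (k (m (h) (h)))))
4. (f (q (u)) (g (q (u)) (k (m (h) (h)))))  →  (f (q (u)) (g (q (u)) (k (h))))

normal form = (f (q (u)) (g (q (u)) (k (h))))


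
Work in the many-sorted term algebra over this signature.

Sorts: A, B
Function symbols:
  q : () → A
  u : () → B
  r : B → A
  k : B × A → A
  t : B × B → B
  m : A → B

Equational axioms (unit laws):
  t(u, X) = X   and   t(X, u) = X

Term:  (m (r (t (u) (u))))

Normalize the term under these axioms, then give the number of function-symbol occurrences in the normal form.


1. (m (r (t (u) (u))))  →  (m (r (u)))
normal form: (m (r (u)))

size = 3


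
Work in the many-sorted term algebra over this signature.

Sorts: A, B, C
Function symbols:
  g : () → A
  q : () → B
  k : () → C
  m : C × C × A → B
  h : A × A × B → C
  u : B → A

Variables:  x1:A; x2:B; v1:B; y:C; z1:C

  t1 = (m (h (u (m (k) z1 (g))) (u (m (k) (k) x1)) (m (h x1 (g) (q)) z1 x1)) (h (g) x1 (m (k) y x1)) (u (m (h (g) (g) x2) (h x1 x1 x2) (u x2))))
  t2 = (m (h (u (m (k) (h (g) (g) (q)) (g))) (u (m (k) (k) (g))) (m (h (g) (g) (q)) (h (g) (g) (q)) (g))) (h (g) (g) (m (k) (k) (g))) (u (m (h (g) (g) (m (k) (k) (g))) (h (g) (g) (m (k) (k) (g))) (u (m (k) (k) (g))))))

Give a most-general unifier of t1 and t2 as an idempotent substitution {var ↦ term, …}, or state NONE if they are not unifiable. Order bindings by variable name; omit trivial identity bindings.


{x1 ↦ (g), x2 ↦ (m (k) (k) (g)), y ↦ (k), z1 ↦ (h (g) (g) (q))}


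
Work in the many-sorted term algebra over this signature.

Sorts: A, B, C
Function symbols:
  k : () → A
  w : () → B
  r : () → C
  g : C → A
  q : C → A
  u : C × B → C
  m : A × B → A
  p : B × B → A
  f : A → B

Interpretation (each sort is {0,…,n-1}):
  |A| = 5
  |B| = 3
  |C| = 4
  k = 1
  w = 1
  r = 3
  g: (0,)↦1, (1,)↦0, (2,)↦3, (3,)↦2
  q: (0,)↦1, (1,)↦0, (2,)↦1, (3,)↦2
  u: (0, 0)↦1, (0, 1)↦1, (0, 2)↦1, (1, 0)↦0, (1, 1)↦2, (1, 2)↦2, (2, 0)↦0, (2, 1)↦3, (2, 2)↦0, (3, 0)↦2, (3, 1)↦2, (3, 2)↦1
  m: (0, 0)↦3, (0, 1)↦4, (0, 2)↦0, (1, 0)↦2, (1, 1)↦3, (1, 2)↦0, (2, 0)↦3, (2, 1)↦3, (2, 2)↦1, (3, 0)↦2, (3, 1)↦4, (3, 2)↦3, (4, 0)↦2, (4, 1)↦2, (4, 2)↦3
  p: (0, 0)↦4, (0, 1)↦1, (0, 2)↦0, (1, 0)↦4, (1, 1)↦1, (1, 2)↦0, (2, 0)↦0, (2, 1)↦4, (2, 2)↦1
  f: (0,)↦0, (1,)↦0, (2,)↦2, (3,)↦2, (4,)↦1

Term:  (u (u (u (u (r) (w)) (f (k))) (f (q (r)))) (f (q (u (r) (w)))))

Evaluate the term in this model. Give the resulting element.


  r = 3
  w = 1
  (u (r) (w)) = u(3, 1) = 2
  k = 1
  (f (k)) = f(1,) = 0
  (u (u (r) (w)) (f (k))) = u(2, 0) = 0
  r = 3
  (q (r)) = q(3,) = 2
  (f (q (r))) = f(2,) = 2
  (u (u (u (r) (w)) (f (k))) (f (q (r)))) = u(0, 2) = 1
  r = 3
  w = 1
  (u (r) (w)) = u(3, 1) = 2
  (q (u (r) (w))) = q(2,) = 1
  (f (q (u (r) (w)))) = f(1,) = 0
  (u (u (u (u (r) (w)) (f (k))) (f (q (r)))) (f (q (u (r) (w))))) = u(1, 0) = 0

value = 0


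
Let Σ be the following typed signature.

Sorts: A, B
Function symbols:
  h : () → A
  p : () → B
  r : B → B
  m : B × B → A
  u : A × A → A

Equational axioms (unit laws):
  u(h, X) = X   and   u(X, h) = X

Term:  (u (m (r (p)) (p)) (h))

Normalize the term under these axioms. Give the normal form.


1. (u (m (r (p)) (p)) (h))  →  (m (r (p)) (p))

normal form = (m (r (p)) (p))


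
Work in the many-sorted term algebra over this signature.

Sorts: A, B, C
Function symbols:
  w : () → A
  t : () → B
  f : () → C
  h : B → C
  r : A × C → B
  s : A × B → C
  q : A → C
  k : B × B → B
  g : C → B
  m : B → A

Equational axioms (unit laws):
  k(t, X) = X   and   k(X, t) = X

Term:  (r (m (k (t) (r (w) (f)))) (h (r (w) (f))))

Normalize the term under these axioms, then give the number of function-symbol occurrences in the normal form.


size = 9

1. (r (m (k (t) (r (w) (f)))) (h (r (w) (f))))  →  (r (m (r (w) (f))) (h (r (w) (f))))
normal form: (r (m (r (w) (f))) (h (r (w) (f))))


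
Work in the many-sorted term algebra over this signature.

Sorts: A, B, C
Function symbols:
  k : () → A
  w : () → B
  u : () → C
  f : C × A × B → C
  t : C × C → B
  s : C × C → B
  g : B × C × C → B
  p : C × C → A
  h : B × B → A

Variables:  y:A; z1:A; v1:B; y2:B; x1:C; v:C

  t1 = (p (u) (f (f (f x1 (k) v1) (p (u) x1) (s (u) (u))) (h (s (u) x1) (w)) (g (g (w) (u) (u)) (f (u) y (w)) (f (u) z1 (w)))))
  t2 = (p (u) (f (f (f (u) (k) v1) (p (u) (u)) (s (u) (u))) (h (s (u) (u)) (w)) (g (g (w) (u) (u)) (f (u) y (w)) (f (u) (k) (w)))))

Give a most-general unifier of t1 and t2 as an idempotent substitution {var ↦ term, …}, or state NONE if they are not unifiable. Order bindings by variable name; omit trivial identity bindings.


{x1 ↦ (u), z1 ↦ (k)}


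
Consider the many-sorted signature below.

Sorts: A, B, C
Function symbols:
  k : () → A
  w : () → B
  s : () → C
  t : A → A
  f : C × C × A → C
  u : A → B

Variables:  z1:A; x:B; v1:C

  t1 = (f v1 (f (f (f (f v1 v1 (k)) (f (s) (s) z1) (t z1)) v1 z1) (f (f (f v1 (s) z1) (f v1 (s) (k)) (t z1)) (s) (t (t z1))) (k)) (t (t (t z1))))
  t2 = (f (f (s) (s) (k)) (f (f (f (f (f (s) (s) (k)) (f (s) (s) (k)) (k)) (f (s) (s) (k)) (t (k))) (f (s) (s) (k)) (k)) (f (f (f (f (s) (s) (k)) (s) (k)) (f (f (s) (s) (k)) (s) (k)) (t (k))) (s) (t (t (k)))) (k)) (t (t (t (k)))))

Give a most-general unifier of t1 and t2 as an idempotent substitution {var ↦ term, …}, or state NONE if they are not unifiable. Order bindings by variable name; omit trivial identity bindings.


{v1 ↦ (f (s) (s) (k)), z1 ↦ (k)}


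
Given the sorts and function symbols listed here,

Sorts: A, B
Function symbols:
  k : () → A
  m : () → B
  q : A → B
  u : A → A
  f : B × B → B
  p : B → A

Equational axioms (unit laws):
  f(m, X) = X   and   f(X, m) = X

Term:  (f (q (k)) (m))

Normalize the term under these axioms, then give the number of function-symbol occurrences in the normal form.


size = 2

1. (f (q (k)) (m))  →  (q (k))
normal form: (q (k))


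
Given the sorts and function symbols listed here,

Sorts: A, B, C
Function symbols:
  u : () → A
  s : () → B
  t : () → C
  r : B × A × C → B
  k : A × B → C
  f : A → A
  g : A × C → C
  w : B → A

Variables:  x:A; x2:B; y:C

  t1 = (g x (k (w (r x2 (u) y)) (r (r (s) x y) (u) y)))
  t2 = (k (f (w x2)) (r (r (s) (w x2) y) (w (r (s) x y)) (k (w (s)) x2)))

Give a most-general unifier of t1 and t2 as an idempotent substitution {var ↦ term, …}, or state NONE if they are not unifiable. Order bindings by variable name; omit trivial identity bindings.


NONE (not unifiable)

head clash or occurs-check failure — not unifiable


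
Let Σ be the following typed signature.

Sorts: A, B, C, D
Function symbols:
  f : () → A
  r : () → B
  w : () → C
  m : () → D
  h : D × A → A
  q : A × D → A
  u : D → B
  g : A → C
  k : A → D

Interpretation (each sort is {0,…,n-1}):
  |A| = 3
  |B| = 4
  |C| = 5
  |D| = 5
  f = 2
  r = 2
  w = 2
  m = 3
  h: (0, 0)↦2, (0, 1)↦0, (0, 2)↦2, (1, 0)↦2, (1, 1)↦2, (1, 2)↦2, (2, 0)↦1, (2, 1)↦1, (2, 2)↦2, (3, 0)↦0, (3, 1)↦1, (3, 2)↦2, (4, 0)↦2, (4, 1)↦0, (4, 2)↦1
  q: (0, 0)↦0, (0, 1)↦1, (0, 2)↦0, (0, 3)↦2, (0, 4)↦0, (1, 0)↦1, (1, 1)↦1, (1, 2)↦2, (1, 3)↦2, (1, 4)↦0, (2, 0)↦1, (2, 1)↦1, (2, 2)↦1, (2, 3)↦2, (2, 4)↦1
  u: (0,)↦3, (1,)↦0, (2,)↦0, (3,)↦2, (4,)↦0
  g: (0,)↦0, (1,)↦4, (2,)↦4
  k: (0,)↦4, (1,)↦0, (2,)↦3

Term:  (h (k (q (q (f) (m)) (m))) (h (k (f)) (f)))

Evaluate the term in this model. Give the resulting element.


value = 2

  f = 2
  m = 3
  (q (f) (m)) = q(2, 3) = 2
  m = 3
  (q (q (f) (m)) (m)) = q(2, 3) = 2
  (k (q (q (f) (m)) (m))) = k(2,) = 3
  f = 2
  (k (f)) = k(2,) = 3
  f = 2
  (h (k (f)) (f)) = h(3, 2) = 2
  (h (k (q (q (f) (m)) (m))) (h (k (f)) (f))) = h(3, 2) = 2


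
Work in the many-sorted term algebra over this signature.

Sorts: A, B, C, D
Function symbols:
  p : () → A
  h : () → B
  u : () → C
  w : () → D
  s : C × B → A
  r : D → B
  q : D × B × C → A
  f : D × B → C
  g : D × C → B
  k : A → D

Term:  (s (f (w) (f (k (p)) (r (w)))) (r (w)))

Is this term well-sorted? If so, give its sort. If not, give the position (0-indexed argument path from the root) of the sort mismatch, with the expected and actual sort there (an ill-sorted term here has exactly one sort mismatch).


ill-sorted at position [0, 1]: expected B, got C

    (w) : D
        (p) : A
      (k (p)) : D
        (w) : D
      (r (w)) : B
    (f (k (p)) (r (w))) : C
  (f (w) (f (k (p)) (r (w)))) : ✗ arg 1 at [0, 1] has sort C, expected B
    (w) : D
  (r (w)) : B


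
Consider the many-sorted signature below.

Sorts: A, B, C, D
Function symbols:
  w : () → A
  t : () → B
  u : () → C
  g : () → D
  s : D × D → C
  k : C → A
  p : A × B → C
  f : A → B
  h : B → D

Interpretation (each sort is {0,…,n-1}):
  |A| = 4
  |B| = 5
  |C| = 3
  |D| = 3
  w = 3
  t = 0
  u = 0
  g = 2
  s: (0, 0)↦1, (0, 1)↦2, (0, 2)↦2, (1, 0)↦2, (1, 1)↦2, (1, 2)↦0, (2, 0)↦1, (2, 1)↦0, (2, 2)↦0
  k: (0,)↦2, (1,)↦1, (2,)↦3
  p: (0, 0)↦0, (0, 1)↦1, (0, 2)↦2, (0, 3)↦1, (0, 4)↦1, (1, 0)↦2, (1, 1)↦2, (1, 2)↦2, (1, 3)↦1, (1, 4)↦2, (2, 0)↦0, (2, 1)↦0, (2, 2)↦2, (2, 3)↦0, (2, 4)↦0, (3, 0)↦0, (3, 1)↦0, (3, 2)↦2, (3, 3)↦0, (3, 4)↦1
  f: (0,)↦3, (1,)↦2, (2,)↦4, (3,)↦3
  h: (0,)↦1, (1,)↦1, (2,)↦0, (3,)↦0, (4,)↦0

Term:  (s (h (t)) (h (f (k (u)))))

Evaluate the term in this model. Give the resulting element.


value = 2

  t = 0
  (h (t)) = h(0,) = 1
  u = 0
  (k (u)) = k(0,) = 2
  (f (k (u))) = f(2,) = 4
  (h (f (k (u)))) = h(4,) = 0
  (s (h (t)) (h (f (k (u))))) = s(1, 0) = 2


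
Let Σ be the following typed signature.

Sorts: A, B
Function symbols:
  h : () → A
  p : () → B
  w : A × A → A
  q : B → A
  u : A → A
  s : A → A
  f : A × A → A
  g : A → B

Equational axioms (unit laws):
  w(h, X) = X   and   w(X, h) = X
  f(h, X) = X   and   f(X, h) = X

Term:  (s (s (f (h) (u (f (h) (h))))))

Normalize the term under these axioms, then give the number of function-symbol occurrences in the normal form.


1. (s (s (f (h) (u (f (h) (h))))))  →  (s (s (u (f (h) (h)))))
2. (s (s (u (f (h) (h)))))  →  (s (s (u (h))))
normal form: (s (s (u (h))))

size = 4


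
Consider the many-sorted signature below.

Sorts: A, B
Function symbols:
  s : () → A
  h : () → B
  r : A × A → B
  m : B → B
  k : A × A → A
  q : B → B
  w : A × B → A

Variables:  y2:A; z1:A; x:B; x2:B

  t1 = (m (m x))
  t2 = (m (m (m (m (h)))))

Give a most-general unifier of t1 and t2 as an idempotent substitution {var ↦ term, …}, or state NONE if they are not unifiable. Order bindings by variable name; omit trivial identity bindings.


{x ↦ (m (m (h)))}


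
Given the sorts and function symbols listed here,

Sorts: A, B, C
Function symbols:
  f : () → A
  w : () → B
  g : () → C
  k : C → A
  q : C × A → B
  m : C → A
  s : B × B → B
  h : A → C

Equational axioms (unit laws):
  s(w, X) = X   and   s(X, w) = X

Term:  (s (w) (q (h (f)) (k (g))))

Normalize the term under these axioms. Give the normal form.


normal form = (q (h (f)) (k (g)))

1. (s (w) (q (h (f)) (k (g))))  →  (q (h (f)) (k (g)))


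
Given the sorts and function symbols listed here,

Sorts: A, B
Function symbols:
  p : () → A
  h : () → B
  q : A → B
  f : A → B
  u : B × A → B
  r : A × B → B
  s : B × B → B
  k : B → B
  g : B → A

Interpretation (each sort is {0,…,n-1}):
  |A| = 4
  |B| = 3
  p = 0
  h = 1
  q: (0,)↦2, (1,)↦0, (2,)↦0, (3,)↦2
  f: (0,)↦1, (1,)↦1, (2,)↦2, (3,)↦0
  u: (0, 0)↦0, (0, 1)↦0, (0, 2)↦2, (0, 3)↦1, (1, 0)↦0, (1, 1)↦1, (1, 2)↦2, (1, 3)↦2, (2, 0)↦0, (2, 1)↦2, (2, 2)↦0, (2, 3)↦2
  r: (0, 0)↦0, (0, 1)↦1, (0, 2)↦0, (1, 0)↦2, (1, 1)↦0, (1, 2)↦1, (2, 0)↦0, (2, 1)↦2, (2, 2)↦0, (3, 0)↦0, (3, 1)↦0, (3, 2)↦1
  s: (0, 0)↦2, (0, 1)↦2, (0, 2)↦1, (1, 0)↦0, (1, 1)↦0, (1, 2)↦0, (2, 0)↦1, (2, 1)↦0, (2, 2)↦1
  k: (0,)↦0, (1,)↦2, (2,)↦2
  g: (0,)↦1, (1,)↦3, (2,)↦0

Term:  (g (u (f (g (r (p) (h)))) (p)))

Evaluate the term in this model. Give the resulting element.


value = 1

  p = 0
  h = 1
  (r (p) (h)) = r(0, 1) = 1
  (g (r (p) (h))) = g(1,) = 3
  (f (g (r (p) (h)))) = f(3,) = 0
  p = 0
  (u (f (g (r (p) (h)))) (p)) = u(0, 0) = 0
  (g (u (f (g (r (p) (h)))) (p))) = g(0,) = 1


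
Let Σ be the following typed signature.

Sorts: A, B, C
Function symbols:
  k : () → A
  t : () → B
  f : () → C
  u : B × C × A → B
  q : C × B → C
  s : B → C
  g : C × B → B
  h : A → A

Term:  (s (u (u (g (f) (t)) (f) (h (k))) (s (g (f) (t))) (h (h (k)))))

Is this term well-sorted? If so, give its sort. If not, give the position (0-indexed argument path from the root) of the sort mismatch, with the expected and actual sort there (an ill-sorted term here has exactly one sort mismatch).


        (f) : C
        (t) : B
      (g (f) (t)) : B
      (f) : C
        (k) : A
      (h (k)) : A
    (u (g (f) (t)) (f) (h (k))) : B
        (f) : C
        (t) : B
      (g (f) (t)) : B
    (s (g (f) (t))) : C
        (k) : A
      (h (k)) : A
    (h (h (k))) : A
  (u (u (g (f) (t)) (f) (h (k))) (s (g (f) (t))) (h (h (k)))) : B
(s (u (u (g (f) (t)) (f) (h (k))) (s (g (f) (t))) (h (h (k))))) : C

well-sorted; sort = C


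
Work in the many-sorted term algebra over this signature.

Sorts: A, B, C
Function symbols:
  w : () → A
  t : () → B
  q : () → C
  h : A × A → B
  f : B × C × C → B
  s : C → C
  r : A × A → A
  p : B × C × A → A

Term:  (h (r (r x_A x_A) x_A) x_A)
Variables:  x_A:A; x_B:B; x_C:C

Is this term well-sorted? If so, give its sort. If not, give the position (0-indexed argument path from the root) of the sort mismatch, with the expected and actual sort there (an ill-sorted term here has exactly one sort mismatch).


      x_A : A
      x_A : A
    (r x_A x_A) : A
    x_A : A
  (r (r x_A x_A) x_A) : A
  x_A : A
(h (r (r x_A x_A) x_A) x_A) : B

well-sorted; sort = B


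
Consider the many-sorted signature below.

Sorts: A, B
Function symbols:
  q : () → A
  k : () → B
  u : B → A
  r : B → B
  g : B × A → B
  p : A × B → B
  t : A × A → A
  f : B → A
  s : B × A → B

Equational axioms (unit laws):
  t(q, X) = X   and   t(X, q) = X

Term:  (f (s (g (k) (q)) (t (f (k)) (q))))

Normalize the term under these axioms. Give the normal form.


normal form = (f (s (g (k) (q)) (f (k))))

1. (f (s (g (k) (q)) (t (f (k)) (q))))  →  (f (s (g (k) (q)) (f (k))))


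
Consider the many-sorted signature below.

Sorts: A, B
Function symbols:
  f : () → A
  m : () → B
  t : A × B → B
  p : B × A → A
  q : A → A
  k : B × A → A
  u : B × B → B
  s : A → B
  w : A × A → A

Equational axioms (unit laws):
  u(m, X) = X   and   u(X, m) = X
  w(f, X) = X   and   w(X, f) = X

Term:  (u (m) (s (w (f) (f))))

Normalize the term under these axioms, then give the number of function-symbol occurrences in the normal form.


size = 2

1. (u (m) (s (w (f) (f))))  →  (s (w (f) (f)))
2. (s (w (f) (f)))  →  (s (f))
normal form: (s (f))


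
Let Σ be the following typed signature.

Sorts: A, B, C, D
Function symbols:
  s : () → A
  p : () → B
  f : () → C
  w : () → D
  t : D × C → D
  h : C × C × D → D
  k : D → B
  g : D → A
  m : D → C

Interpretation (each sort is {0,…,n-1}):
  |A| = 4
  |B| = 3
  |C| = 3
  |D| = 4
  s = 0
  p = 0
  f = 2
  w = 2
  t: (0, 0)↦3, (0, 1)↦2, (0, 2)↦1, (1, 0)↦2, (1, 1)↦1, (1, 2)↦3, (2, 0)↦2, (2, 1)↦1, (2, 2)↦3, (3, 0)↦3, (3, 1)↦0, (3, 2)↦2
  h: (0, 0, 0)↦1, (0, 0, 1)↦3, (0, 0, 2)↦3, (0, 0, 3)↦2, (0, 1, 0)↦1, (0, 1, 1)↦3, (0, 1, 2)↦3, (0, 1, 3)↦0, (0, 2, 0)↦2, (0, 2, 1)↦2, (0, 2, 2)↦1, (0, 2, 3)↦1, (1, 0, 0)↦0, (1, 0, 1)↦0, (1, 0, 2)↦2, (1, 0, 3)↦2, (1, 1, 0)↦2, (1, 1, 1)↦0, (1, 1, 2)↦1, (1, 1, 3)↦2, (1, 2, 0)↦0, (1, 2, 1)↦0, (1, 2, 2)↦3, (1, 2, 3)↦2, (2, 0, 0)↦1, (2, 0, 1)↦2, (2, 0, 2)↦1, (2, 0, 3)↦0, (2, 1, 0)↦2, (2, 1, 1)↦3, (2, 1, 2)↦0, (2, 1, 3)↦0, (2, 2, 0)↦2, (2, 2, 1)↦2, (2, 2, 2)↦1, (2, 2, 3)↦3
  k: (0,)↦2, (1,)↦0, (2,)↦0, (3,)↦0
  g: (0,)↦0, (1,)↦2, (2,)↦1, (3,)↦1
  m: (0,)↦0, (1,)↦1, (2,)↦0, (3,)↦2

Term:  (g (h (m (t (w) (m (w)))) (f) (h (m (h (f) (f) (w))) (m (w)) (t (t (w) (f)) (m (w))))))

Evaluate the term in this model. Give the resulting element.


value = 2

  w = 2
  w = 2
  (m (w)) = m(2,) = 0
  (t (w) (m (w))) = t(2, 0) = 2
  (m (t (w) (m (w)))) = m(2,) = 0
  f = 2
  f = 2
  f = 2
  w = 2
  (h (f) (f) (w)) = h(2, 2, 2) = 1
  (m (h (f) (f) (w))) = m(1,) = 1
  w = 2
  (m (w)) = m(2,) = 0
  w = 2
  f = 2
  (t (w) (f)) = t(2, 2) = 3
  w = 2
  (m (w)) = m(2,) = 0
  (t (t (w) (f)) (m (w))) = t(3, 0) = 3
  (h (m (h (f) (f) (w))) (m (w)) (t (t (w) (f)) (m (w)))) = h(1, 0, 3) = 2
  (h (m (t (w) (m (w)))) (f) (h (m (h (f) (f) (w))) (m (w)) (t (t (w) (f)) (m (w))))) = h(0, 2, 2) = 1
  (g (h (m (t (w) (m (w)))) (f) (h (m (h (f) (f) (w))) (m (w)) (t (t (w) (f)) (m (w)))))) = g(1,) = 2


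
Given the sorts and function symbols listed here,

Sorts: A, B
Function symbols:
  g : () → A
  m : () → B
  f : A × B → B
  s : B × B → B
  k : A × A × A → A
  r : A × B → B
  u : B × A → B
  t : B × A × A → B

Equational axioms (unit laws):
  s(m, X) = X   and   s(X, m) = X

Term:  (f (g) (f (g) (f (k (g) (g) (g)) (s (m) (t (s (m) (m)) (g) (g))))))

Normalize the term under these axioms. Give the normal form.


1. (f (g) (f (g) (f (k (g) (g) (g)) (s (m) (t (s (m) (m)) (g) (g))))))  →  (f (g) (f (g) (f (k (g) (g) (g)) (t (s (m) (m)) (g) (g)))))
2. (f (g) (f (g) (f (k (g) (g) (g)) (t (s (m) (m)) (g) (g)))))  →  (f (g) (f (g) (f (k (g) (g) (g)) (t (m) (g) (g)))))

normal form = (f (g) (f (g) (f (k (g) (g) (g)) (t (m) (g) (g)))))


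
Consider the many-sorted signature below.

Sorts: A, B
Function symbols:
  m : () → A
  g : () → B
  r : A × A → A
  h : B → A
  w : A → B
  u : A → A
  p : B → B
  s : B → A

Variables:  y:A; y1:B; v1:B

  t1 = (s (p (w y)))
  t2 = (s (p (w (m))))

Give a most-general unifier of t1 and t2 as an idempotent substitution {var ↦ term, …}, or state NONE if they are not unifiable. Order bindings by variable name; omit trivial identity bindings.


{y ↦ (m)}


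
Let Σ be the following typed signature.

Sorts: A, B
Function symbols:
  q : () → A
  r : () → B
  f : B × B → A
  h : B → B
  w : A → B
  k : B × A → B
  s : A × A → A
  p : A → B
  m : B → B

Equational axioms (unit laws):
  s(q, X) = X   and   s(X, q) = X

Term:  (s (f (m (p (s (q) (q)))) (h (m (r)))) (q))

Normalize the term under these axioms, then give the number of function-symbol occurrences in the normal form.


size = 7

1. (s (f (m (p (s (q) (q)))) (h (m (r)))) (q))  →  (f (m (p (s (q) (q)))) (h (m (r))))
2. (f (m (p (s (q) (q)))) (h (m (r))))  →  (f (m (p (q))) (h (m (r))))
normal form: (f (m (p (q))) (h (m (r))))


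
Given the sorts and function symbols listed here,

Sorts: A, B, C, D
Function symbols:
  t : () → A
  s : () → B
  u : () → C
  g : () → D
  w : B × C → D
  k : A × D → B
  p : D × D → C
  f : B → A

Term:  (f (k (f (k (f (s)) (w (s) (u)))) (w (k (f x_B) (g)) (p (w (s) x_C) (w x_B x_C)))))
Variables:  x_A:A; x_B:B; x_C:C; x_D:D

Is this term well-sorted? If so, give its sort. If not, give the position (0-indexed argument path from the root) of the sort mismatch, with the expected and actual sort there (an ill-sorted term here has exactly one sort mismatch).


          (s) : B
        (f (s)) : A
          (s) : B
          (u) : C
        (w (s) (u)) : D
      (k (f (s)) (w (s) (u))) : B
    (f (k (f (s)) (w (s) (u)))) : A
          x_B : B
        (f x_B) : A
        (g) : D
      (k (f x_B) (g)) : B
          (s) : B
          x_C : C
        (w (s) x_C) : D
          x_B : B
          x_C : C
        (w x_B x_C) : D
      (p (w (s) x_C) (w x_B x_C)) : C
    (w (k (f x_B) (g)) (p (w (s) x_C) (w x_B x_C))) : D
  (k (f (k (f (s)) (w (s) (u)))) (w (k (f x_B) (g)) (p (w (s) x_C) (w x_B x_C)))) : B
(f (k (f (k (f (s)) (w (s) (u)))) (w (k (f x_B) (g)) (p (w (s) x_C) (w x_B x_C))))) : A

well-sorted; sort = A


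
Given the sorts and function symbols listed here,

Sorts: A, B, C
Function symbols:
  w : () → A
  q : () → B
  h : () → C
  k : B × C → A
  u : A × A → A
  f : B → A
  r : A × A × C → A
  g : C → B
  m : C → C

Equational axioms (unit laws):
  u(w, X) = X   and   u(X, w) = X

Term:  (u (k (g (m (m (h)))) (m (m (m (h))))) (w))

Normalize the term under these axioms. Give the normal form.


1. (u (k (g (m (m (h)))) (m (m (m (h))))) (w))  →  (k (g (m (m (h)))) (m (m (m (h)))))

normal form = (k (g (m (m (h)))) (m (m (m (h)))))


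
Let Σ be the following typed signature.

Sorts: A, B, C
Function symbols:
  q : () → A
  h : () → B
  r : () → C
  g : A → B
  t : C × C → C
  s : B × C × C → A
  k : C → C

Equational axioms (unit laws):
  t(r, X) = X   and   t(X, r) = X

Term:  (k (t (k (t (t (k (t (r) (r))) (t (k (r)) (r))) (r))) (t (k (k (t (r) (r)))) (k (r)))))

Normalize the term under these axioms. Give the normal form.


normal form = (k (t (k (t (k (r)) (k (r)))) (t (k (k (r))) (k (r)))))

1. (k (t (k (t (t (k (t (r) (r))) (t (k (r)) (r))) (r))) (t (k (k (t (r) (r)))) (k (r)))))  →  (k (t (k (t (k (t (r) (r))) (t (k (r)) (r)))) (t (k (k (t (r) (r)))) (k (r)))))
2. (k (t (k (t (k (t (r) (r))) (t (k (r)) (r)))) (t (k (k (t (r) (r)))) (k (r)))))  →  (k (t (k (t (k (r)) (t (k (r)) (r)))) (t (k (k (t (r) (r)))) (k (r)))))
3. (k (t (k (t (k (r)) (t (k (r)) (r)))) (t (k (k (t (r) (r)))) (k (r)))))  →  (k (t (k (t (k (r)) (k (r)))) (t (k (k (t (r) (r)))) (k (r)))))
4. (k (t (k (t (k (r)) (k (r)))) (t (k (k (t (r) (r)))) (k (r)))))  →  (k (t (k (t (k (r)) (k (r)))) (t (k (k (r))) (k (r)))))


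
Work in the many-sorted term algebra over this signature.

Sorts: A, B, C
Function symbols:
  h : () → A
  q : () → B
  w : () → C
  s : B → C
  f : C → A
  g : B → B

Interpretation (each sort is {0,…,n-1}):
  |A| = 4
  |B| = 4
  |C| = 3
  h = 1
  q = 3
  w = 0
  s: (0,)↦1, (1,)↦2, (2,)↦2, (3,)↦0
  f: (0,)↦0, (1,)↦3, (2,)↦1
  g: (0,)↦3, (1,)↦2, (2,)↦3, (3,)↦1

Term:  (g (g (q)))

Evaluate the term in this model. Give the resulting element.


value = 2

  q = 3
  (g (q)) = g(3,) = 1
  (g (g (q))) = g(1,) = 2


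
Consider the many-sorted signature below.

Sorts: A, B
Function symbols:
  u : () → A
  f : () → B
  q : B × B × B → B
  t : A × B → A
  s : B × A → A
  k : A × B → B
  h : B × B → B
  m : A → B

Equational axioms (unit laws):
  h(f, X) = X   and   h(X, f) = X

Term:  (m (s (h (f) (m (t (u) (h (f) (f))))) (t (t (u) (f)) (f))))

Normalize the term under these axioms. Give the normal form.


1. (m (s (h (f) (m (t (u) (h (f) (f))))) (t (t (u) (f)) (f))))  →  (m (s (m (t (u) (h (f) (f)))) (t (t (u) (f)) (f))))
2. (m (s (m (t (u) (h (f) (f)))) (t (t (u) (f)) (f))))  →  (m (s (m (t (u) (f))) (t (t (u) (f)) (f))))

normal form = (m (s (m (t (u) (f))) (t (t (u) (f)) (f))))


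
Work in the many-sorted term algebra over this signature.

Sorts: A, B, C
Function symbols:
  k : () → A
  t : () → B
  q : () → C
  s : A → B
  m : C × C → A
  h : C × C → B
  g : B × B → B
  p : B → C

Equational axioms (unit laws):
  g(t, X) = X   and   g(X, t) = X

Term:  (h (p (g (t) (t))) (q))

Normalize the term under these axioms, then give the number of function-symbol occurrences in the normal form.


1. (h (p (g (t) (t))) (q))  →  (h (p (t)) (q))
normal form: (h (p (t)) (q))

size = 4


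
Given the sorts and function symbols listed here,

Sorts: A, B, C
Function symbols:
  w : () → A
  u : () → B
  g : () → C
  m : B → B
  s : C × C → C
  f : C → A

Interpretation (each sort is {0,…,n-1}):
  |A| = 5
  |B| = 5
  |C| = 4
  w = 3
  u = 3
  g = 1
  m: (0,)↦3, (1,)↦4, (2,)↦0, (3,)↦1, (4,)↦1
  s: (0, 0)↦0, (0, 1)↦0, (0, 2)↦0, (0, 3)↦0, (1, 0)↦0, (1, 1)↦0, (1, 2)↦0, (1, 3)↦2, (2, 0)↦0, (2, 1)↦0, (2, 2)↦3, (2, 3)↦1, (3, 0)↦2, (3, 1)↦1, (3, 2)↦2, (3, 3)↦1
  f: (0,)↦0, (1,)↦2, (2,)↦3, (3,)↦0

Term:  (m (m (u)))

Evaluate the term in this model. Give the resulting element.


  u = 3
  (m (u)) = m(3,) = 1
  (m (m (u))) = m(1,) = 4

value = 4


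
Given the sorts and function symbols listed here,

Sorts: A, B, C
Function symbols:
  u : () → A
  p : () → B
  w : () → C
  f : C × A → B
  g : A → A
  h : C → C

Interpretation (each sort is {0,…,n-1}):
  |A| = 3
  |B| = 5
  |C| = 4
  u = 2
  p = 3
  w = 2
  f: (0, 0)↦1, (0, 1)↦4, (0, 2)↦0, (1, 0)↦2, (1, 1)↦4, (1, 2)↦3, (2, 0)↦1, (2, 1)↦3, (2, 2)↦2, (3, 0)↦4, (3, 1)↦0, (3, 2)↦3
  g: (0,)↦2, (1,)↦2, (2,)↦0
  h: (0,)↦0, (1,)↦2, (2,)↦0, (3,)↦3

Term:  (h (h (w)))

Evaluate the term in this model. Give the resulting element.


value = 0

  w = 2
  (h (w)) = h(2,) = 0
  (h (h (w))) = h(0,) = 0


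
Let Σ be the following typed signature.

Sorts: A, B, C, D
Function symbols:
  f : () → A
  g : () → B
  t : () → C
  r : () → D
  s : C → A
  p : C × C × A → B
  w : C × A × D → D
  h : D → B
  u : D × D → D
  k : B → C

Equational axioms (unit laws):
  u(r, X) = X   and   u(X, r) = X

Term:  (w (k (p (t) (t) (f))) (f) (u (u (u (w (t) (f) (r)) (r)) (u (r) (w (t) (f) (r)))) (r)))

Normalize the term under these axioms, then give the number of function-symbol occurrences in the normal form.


size = 16

1. (w (k (p (t) (t) (f))) (f) (u (u (u (w (t) (f) (r)) (r)) (u (r) (w (t) (f) (r)))) (r)))  →  (w (k (p (t) (t) (f))) (f) (u (u (w (t) (f) (r)) (r)) (u (r) (w (t) (f) (r)))))
2. (w (k (p (t) (t) (f))) (f) (u (u (w (t) (f) (r)) (r)) (u (r) (w (t) (f) (r)))))  →  (w (k (p (t) (t) (f))) (f) (u (w (t) (f) (r)) (u (r) (w (t) (f) (r)))))
3. (w (k (p (t) (t) (f))) (f) (u (w (t) (f) (r)) (u (r) (w (t) (f) (r)))))  →  (w (k (p (t) (t) (f))) (f) (u (w (t) (f) (r)) (w (t) (f) (r))))
normal form: (w (k (p (t) (t) (f))) (f) (u (w (t) (f) (r)) (w (t) (f) (r))))


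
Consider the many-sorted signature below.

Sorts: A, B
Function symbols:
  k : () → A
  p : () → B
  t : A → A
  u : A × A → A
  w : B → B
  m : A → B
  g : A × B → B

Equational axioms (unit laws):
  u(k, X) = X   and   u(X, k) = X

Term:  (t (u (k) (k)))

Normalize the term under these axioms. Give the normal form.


normal form = (t (k))

1. (t (u (k) (k)))  →  (t (k))


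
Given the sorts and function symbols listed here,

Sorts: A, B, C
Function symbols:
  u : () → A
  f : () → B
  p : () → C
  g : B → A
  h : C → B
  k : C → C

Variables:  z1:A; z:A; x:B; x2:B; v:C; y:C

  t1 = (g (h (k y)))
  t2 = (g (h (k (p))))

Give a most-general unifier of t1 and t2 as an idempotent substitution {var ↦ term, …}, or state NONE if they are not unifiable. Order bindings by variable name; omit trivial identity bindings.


{y ↦ (p)}


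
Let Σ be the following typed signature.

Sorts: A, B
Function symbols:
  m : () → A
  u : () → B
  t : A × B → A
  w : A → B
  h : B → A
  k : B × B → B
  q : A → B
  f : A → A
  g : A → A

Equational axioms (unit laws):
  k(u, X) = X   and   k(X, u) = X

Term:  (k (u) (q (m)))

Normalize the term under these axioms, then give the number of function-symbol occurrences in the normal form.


size = 2

1. (k (u) (q (m)))  →  (q (m))
normal form: (q (m))


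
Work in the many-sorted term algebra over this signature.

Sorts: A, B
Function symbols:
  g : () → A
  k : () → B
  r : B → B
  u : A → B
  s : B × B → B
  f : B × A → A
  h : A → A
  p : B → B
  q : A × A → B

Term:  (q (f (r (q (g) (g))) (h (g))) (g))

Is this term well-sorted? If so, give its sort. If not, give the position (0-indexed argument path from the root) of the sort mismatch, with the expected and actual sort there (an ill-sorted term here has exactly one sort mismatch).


        (g) : A
        (g) : A
      (q (g) (g)) : B
    (r (q (g) (g))) : B
      (g) : A
    (h (g)) : A
  (f (r (q (g) (g))) (h (g))) : A
  (g) : A
(q (f (r (q (g) (g))) (h (g))) (g)) : B

well-sorted; sort = B


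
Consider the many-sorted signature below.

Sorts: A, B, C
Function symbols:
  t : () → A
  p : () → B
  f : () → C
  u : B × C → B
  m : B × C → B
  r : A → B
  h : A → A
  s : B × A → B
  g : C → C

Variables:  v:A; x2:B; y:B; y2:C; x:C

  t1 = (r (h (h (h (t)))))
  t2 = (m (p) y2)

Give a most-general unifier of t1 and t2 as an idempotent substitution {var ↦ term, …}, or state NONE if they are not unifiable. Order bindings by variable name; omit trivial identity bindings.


head clash or occurs-check failure — not unifiable

NONE (not unifiable)


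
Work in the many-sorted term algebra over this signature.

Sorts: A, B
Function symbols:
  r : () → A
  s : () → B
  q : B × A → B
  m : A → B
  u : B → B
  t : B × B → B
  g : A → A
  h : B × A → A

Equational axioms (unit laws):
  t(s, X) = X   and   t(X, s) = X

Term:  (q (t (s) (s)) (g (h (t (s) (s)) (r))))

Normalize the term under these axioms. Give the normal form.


normal form = (q (s) (g (h (s) (r))))

1. (q (t (s) (s)) (g (h (t (s) (s)) (r))))  →  (q (s) (g (h (t (s) (s)) (r))))
2. (q (s) (g (h (t (s) (s)) (r))))  →  (q (s) (g (h (s) (r))))
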